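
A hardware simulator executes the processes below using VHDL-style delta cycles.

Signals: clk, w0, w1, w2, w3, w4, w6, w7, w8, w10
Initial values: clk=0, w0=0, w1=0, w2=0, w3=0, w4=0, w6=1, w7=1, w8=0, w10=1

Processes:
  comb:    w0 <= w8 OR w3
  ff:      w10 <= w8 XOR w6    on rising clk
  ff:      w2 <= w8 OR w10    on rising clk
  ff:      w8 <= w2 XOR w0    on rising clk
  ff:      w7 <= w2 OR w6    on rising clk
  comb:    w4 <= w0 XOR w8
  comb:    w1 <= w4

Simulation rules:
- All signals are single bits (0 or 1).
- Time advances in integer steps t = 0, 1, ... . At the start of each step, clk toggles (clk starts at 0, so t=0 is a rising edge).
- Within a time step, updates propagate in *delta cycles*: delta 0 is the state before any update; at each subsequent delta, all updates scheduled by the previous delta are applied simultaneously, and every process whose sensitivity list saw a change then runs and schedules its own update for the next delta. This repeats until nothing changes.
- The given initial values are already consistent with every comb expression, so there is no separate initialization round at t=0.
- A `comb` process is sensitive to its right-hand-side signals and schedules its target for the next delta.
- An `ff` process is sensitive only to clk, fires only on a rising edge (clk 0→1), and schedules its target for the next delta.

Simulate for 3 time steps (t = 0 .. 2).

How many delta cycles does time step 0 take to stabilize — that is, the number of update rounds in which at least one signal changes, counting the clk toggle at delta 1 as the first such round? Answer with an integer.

2

[bits: w1,w3,clk,w7,w0,w4,w10,w8,w6,w2]
t=0: Δ0=0001001010 Δ1=0011001010 Δ2=0011001011 | 2Δ
t=1: Δ0=0011001011 Δ1=0001001011 | 1Δ
t=2: Δ0=0001001011 Δ1=0011001011 Δ2=0011001111 Δ3=0011111111 Δ4=1011101111 Δ5=0011101111 | 5Δ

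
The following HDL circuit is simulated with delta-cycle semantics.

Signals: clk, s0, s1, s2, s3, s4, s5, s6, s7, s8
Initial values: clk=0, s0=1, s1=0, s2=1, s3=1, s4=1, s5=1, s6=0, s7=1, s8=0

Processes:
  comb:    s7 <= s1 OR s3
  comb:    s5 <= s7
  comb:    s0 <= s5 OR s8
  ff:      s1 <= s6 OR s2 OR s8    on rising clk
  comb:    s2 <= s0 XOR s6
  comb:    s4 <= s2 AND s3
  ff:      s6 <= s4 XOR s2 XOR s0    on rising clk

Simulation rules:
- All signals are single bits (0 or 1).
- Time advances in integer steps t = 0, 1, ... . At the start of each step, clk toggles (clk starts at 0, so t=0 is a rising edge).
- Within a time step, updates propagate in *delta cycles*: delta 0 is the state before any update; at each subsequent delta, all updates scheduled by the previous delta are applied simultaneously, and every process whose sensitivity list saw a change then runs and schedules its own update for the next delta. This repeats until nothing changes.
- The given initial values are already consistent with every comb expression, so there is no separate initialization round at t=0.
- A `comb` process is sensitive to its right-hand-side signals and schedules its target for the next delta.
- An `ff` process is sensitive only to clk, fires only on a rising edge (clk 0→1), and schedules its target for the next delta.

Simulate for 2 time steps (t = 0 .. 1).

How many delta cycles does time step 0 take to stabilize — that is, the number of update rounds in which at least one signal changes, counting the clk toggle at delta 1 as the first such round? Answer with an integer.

4

t=0 Δ0: clk=0 s7=1 s0=1 s5=1 s2=1 s1=0 s3=1 s4=1 s8=0 s6=0
  Δ1: clk:0→1
  Δ2: s1:0→1, s6:0→1
  Δ3: s2:1→0
  Δ4: s4:1→0
  (4Δ to stable)
t=1 Δ0: clk=1 s7=1 s0=1 s5=1 s2=0 s1=1 s3=1 s4=0 s8=0 s6=1
  Δ1: clk:1→0
  (1Δ to stable)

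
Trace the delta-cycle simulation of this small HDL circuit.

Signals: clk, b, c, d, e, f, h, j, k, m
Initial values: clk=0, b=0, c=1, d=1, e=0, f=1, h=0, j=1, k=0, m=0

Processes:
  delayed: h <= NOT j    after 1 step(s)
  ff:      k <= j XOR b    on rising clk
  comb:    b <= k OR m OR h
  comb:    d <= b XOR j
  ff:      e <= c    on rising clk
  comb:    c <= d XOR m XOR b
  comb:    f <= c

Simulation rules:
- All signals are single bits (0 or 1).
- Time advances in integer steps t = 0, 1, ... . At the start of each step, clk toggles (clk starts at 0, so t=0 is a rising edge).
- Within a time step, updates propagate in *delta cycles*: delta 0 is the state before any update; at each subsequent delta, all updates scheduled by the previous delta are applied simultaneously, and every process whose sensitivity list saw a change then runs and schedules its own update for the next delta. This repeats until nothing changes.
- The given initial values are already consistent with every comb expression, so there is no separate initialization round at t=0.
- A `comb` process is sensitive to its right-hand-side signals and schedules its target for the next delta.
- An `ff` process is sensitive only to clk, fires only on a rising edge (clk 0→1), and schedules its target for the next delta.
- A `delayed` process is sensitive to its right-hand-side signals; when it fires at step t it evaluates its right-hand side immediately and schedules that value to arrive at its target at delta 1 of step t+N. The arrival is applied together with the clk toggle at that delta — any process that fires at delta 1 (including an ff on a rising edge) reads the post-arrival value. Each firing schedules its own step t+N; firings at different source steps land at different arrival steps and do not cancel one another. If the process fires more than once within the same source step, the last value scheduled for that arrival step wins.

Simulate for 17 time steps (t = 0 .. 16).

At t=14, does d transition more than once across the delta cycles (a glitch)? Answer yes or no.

[bits: clk,c,d,m,f,h,e,j,b,k]
t=0: Δ0=0110100100 Δ1=1110100100 Δ2=1110101101 Δ3=1110101111 Δ4=1000101111 Δ5=1100001111 Δ6=1100101111 | 6Δ
t=1: Δ0=1100101111 Δ1=0100101111 | 1Δ
t=2: Δ0=0100101111 Δ1=1100101111 Δ2=1100101110 Δ3=1100101100 Δ4=1010101100 Δ5=1110001100 Δ6=1110101100 | 6Δ
t=3: Δ0=1110101100 Δ1=0110101100 | 1Δ
t=4: Δ0=0110101100 Δ1=1110101100 Δ2=1110101101 Δ3=1110101111 Δ4=1000101111 Δ5=1100001111 Δ6=1100101111 | 6Δ
t=5: Δ0=1100101111 Δ1=0100101111 | 1Δ
t=6: Δ0=0100101111 Δ1=1100101111 Δ2=1100101110 Δ3=1100101100 Δ4=1010101100 Δ5=1110001100 Δ6=1110101100 | 6Δ
t=7: Δ0=1110101100 Δ1=0110101100 | 1Δ
t=8: Δ0=0110101100 Δ1=1110101100 Δ2=1110101101 Δ3=1110101111 Δ4=1000101111 Δ5=1100001111 Δ6=1100101111 | 6Δ
t=9: Δ0=1100101111 Δ1=0100101111 | 1Δ
t=10: Δ0=0100101111 Δ1=1100101111 Δ2=1100101110 Δ3=1100101100 Δ4=1010101100 Δ5=1110001100 Δ6=1110101100 | 6Δ
t=11: Δ0=1110101100 Δ1=0110101100 | 1Δ
t=12: Δ0=0110101100 Δ1=1110101100 Δ2=1110101101 Δ3=1110101111 Δ4=1000101111 Δ5=1100001111 Δ6=1100101111 | 6Δ
t=13: Δ0=1100101111 Δ1=0100101111 | 1Δ
t=14: Δ0=0100101111 Δ1=1100101111 Δ2=1100101110 Δ3=1100101100 Δ4=1010101100 Δ5=1110001100 Δ6=1110101100 | 6Δ
t=15: Δ0=1110101100 Δ1=0110101100 | 1Δ
t=16: Δ0=0110101100 Δ1=1110101100 Δ2=1110101101 Δ3=1110101111 Δ4=1000101111 Δ5=1100001111 Δ6=1100101111 | 6Δ

no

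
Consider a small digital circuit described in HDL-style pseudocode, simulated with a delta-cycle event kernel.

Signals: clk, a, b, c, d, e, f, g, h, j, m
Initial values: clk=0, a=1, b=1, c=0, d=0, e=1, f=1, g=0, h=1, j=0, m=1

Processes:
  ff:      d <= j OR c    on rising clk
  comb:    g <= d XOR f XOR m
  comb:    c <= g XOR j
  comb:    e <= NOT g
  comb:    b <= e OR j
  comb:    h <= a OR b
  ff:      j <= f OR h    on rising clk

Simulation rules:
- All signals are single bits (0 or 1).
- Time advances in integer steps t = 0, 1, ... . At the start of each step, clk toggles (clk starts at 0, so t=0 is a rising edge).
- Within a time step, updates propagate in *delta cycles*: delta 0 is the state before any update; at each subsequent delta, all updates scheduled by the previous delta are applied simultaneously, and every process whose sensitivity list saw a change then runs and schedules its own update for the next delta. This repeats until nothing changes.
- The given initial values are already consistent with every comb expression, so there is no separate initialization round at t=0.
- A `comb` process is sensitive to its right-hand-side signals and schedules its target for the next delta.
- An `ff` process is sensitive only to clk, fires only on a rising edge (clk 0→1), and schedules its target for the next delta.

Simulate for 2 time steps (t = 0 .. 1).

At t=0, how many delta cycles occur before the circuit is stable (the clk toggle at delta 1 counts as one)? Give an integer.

[bits: clk,m,f,b,g,a,d,c,j,e,h]
t=0: Δ0=01110100011 Δ1=11110100011 Δ2=11110100111 Δ3=11110101111 | 3Δ
t=1: Δ0=11110101111 Δ1=01110101111 | 1Δ

3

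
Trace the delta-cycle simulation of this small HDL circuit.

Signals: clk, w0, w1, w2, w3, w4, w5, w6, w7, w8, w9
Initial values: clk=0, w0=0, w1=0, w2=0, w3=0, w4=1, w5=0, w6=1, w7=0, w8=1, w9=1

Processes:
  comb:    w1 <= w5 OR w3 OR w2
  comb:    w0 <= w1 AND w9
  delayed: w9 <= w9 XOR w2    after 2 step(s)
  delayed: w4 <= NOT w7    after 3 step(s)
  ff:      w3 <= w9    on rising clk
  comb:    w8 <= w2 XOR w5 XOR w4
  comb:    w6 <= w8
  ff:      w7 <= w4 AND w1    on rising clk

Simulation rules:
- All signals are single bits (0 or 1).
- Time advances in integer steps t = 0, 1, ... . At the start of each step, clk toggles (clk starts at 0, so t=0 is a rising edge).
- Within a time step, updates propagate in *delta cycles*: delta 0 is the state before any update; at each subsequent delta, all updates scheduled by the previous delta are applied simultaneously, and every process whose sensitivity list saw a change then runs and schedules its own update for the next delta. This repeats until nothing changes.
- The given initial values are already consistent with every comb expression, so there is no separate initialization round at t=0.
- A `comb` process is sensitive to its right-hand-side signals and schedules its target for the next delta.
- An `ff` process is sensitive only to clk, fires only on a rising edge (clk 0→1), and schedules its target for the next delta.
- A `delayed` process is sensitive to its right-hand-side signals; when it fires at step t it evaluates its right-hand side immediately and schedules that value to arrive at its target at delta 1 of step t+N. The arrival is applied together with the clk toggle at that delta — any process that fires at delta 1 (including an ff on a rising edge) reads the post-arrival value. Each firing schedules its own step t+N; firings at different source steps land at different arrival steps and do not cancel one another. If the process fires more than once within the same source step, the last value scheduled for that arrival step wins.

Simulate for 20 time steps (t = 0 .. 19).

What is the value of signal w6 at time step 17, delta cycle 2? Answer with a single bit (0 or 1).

0

t0.Δ0 w6=1 w3=0 w9=1 clk=0 w4=1 w1=0 w2=0 w7=0 w0=0 w5=0 w8=1
t0.Δ1 w6=1 w3=0 w9=1 clk=1 w4=1 w1=0 w2=0 w7=0 w0=0 w5=0 w8=1
t0.Δ2 w6=1 w3=1 w9=1 clk=1 w4=1 w1=0 w2=0 w7=0 w0=0 w5=0 w8=1
t0.Δ3 w6=1 w3=1 w9=1 clk=1 w4=1 w1=1 w2=0 w7=0 w0=0 w5=0 w8=1
t0.Δ4 w6=1 w3=1 w9=1 clk=1 w4=1 w1=1 w2=0 w7=0 w0=1 w5=0 w8=1
t1.Δ0 w6=1 w3=1 w9=1 clk=1 w4=1 w1=1 w2=0 w7=0 w0=1 w5=0 w8=1
t1.Δ1 w6=1 w3=1 w9=1 clk=0 w4=1 w1=1 w2=0 w7=0 w0=1 w5=0 w8=1
t2.Δ0 w6=1 w3=1 w9=1 clk=0 w4=1 w1=1 w2=0 w7=0 w0=1 w5=0 w8=1
t2.Δ1 w6=1 w3=1 w9=1 clk=1 w4=1 w1=1 w2=0 w7=0 w0=1 w5=0 w8=1
t2.Δ2 w6=1 w3=1 w9=1 clk=1 w4=1 w1=1 w2=0 w7=1 w0=1 w5=0 w8=1
t3.Δ0 w6=1 w3=1 w9=1 clk=1 w4=1 w1=1 w2=0 w7=1 w0=1 w5=0 w8=1
t3.Δ1 w6=1 w3=1 w9=1 clk=0 w4=1 w1=1 w2=0 w7=1 w0=1 w5=0 w8=1
t4.Δ0 w6=1 w3=1 w9=1 clk=0 w4=1 w1=1 w2=0 w7=1 w0=1 w5=0 w8=1
t4.Δ1 w6=1 w3=1 w9=1 clk=1 w4=1 w1=1 w2=0 w7=1 w0=1 w5=0 w8=1
t5.Δ0 w6=1 w3=1 w9=1 clk=1 w4=1 w1=1 w2=0 w7=1 w0=1 w5=0 w8=1
t5.Δ1 w6=1 w3=1 w9=1 clk=0 w4=0 w1=1 w2=0 w7=1 w0=1 w5=0 w8=1
t5.Δ2 w6=1 w3=1 w9=1 clk=0 w4=0 w1=1 w2=0 w7=1 w0=1 w5=0 w8=0
t5.Δ3 w6=0 w3=1 w9=1 clk=0 w4=0 w1=1 w2=0 w7=1 w0=1 w5=0 w8=0
t6.Δ0 w6=0 w3=1 w9=1 clk=0 w4=0 w1=1 w2=0 w7=1 w0=1 w5=0 w8=0
t6.Δ1 w6=0 w3=1 w9=1 clk=1 w4=0 w1=1 w2=0 w7=1 w0=1 w5=0 w8=0
t6.Δ2 w6=0 w3=1 w9=1 clk=1 w4=0 w1=1 w2=0 w7=0 w0=1 w5=0 w8=0
t7.Δ0 w6=0 w3=1 w9=1 clk=1 w4=0 w1=1 w2=0 w7=0 w0=1 w5=0 w8=0
t7.Δ1 w6=0 w3=1 w9=1 clk=0 w4=0 w1=1 w2=0 w7=0 w0=1 w5=0 w8=0
t8.Δ0 w6=0 w3=1 w9=1 clk=0 w4=0 w1=1 w2=0 w7=0 w0=1 w5=0 w8=0
t8.Δ1 w6=0 w3=1 w9=1 clk=1 w4=0 w1=1 w2=0 w7=0 w0=1 w5=0 w8=0
t9.Δ0 w6=0 w3=1 w9=1 clk=1 w4=0 w1=1 w2=0 w7=0 w0=1 w5=0 w8=0
t9.Δ1 w6=0 w3=1 w9=1 clk=0 w4=1 w1=1 w2=0 w7=0 w0=1 w5=0 w8=0
t9.Δ2 w6=0 w3=1 w9=1 clk=0 w4=1 w1=1 w2=0 w7=0 w0=1 w5=0 w8=1
t9.Δ3 w6=1 w3=1 w9=1 clk=0 w4=1 w1=1 w2=0 w7=0 w0=1 w5=0 w8=1
t10.Δ0 w6=1 w3=1 w9=1 clk=0 w4=1 w1=1 w2=0 w7=0 w0=1 w5=0 w8=1
t10.Δ1 w6=1 w3=1 w9=1 clk=1 w4=1 w1=1 w2=0 w7=0 w0=1 w5=0 w8=1
t10.Δ2 w6=1 w3=1 w9=1 clk=1 w4=1 w1=1 w2=0 w7=1 w0=1 w5=0 w8=1
t11.Δ0 w6=1 w3=1 w9=1 clk=1 w4=1 w1=1 w2=0 w7=1 w0=1 w5=0 w8=1
t11.Δ1 w6=1 w3=1 w9=1 clk=0 w4=1 w1=1 w2=0 w7=1 w0=1 w5=0 w8=1
t12.Δ0 w6=1 w3=1 w9=1 clk=0 w4=1 w1=1 w2=0 w7=1 w0=1 w5=0 w8=1
t12.Δ1 w6=1 w3=1 w9=1 clk=1 w4=1 w1=1 w2=0 w7=1 w0=1 w5=0 w8=1
t13.Δ0 w6=1 w3=1 w9=1 clk=1 w4=1 w1=1 w2=0 w7=1 w0=1 w5=0 w8=1
t13.Δ1 w6=1 w3=1 w9=1 clk=0 w4=0 w1=1 w2=0 w7=1 w0=1 w5=0 w8=1
t13.Δ2 w6=1 w3=1 w9=1 clk=0 w4=0 w1=1 w2=0 w7=1 w0=1 w5=0 w8=0
t13.Δ3 w6=0 w3=1 w9=1 clk=0 w4=0 w1=1 w2=0 w7=1 w0=1 w5=0 w8=0
t14.Δ0 w6=0 w3=1 w9=1 clk=0 w4=0 w1=1 w2=0 w7=1 w0=1 w5=0 w8=0
t14.Δ1 w6=0 w3=1 w9=1 clk=1 w4=0 w1=1 w2=0 w7=1 w0=1 w5=0 w8=0
t14.Δ2 w6=0 w3=1 w9=1 clk=1 w4=0 w1=1 w2=0 w7=0 w0=1 w5=0 w8=0
t15.Δ0 w6=0 w3=1 w9=1 clk=1 w4=0 w1=1 w2=0 w7=0 w0=1 w5=0 w8=0
t15.Δ1 w6=0 w3=1 w9=1 clk=0 w4=0 w1=1 w2=0 w7=0 w0=1 w5=0 w8=0
t16.Δ0 w6=0 w3=1 w9=1 clk=0 w4=0 w1=1 w2=0 w7=0 w0=1 w5=0 w8=0
t16.Δ1 w6=0 w3=1 w9=1 clk=1 w4=0 w1=1 w2=0 w7=0 w0=1 w5=0 w8=0
t17.Δ0 w6=0 w3=1 w9=1 clk=1 w4=0 w1=1 w2=0 w7=0 w0=1 w5=0 w8=0
t17.Δ1 w6=0 w3=1 w9=1 clk=0 w4=1 w1=1 w2=0 w7=0 w0=1 w5=0 w8=0
t17.Δ2 w6=0 w3=1 w9=1 clk=0 w4=1 w1=1 w2=0 w7=0 w0=1 w5=0 w8=1
t17.Δ3 w6=1 w3=1 w9=1 clk=0 w4=1 w1=1 w2=0 w7=0 w0=1 w5=0 w8=1
t18.Δ0 w6=1 w3=1 w9=1 clk=0 w4=1 w1=1 w2=0 w7=0 w0=1 w5=0 w8=1
t18.Δ1 w6=1 w3=1 w9=1 clk=1 w4=1 w1=1 w2=0 w7=0 w0=1 w5=0 w8=1
t18.Δ2 w6=1 w3=1 w9=1 clk=1 w4=1 w1=1 w2=0 w7=1 w0=1 w5=0 w8=1
t19.Δ0 w6=1 w3=1 w9=1 clk=1 w4=1 w1=1 w2=0 w7=1 w0=1 w5=0 w8=1
t19.Δ1 w6=1 w3=1 w9=1 clk=0 w4=1 w1=1 w2=0 w7=1 w0=1 w5=0 w8=1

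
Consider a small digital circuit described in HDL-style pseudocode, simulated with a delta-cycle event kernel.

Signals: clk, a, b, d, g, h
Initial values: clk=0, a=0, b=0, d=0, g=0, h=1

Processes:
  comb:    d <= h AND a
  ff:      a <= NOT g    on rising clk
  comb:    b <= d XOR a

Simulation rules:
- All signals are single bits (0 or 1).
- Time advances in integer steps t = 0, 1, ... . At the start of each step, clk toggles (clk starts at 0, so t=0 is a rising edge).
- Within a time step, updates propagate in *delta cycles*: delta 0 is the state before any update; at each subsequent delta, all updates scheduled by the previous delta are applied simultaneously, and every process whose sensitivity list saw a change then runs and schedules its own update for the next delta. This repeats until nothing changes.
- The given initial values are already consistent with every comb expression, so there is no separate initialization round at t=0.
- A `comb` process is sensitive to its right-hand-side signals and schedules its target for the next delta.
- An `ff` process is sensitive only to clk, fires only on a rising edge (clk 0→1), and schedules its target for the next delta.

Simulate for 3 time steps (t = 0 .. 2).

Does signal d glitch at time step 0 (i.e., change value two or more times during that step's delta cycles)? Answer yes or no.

no

t0.Δ0 a=0 b=0 g=0 d=0 h=1 clk=0
t0.Δ1 a=0 b=0 g=0 d=0 h=1 clk=1
t0.Δ2 a=1 b=0 g=0 d=0 h=1 clk=1
t0.Δ3 a=1 b=1 g=0 d=1 h=1 clk=1
t0.Δ4 a=1 b=0 g=0 d=1 h=1 clk=1
t1.Δ0 a=1 b=0 g=0 d=1 h=1 clk=1
t1.Δ1 a=1 b=0 g=0 d=1 h=1 clk=0
t2.Δ0 a=1 b=0 g=0 d=1 h=1 clk=0
t2.Δ1 a=1 b=0 g=0 d=1 h=1 clk=1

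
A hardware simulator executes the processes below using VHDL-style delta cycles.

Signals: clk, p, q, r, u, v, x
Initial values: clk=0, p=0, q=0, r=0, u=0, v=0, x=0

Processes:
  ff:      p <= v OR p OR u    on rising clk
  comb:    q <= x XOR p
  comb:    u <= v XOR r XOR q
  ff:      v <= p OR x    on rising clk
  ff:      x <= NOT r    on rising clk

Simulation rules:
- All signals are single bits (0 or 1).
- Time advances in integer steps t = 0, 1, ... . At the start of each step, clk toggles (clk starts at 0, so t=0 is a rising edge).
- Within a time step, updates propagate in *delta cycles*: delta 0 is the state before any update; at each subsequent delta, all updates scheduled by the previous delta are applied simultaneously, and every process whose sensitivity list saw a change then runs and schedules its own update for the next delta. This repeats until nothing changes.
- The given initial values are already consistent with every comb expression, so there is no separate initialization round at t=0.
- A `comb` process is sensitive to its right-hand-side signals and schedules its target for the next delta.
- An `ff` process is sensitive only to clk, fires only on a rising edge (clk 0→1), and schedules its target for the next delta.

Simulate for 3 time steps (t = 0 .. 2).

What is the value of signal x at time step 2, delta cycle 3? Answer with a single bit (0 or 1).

1

t0.Δ0 q=0 clk=0 u=0 x=0 v=0 p=0 r=0
t0.Δ1 q=0 clk=1 u=0 x=0 v=0 p=0 r=0
t0.Δ2 q=0 clk=1 u=0 x=1 v=0 p=0 r=0
t0.Δ3 q=1 clk=1 u=0 x=1 v=0 p=0 r=0
t0.Δ4 q=1 clk=1 u=1 x=1 v=0 p=0 r=0
t1.Δ0 q=1 clk=1 u=1 x=1 v=0 p=0 r=0
t1.Δ1 q=1 clk=0 u=1 x=1 v=0 p=0 r=0
t2.Δ0 q=1 clk=0 u=1 x=1 v=0 p=0 r=0
t2.Δ1 q=1 clk=1 u=1 x=1 v=0 p=0 r=0
t2.Δ2 q=1 clk=1 u=1 x=1 v=1 p=1 r=0
t2.Δ3 q=0 clk=1 u=0 x=1 v=1 p=1 r=0
t2.Δ4 q=0 clk=1 u=1 x=1 v=1 p=1 r=0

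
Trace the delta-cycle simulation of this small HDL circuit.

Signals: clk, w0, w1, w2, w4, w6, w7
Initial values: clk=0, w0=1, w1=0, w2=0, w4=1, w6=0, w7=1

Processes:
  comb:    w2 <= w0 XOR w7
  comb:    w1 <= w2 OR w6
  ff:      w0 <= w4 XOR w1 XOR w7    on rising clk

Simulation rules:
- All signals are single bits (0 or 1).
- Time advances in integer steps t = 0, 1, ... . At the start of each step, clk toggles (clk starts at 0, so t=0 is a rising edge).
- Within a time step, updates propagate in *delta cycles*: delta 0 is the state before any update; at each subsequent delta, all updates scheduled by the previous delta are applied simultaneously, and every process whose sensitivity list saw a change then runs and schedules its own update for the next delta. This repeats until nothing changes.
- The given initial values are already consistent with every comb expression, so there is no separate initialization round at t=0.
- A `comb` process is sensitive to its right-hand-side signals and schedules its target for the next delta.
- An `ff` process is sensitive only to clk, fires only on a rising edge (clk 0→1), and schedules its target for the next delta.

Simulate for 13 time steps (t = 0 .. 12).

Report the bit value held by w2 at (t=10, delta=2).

t=0 Δ0: w0=1 w1=0 w7=1 w2=0 clk=0 w4=1 w6=0
  Δ1: clk:0→1
  Δ2: w0:1→0
  Δ3: w2:0→1
  Δ4: w1:0→1
  (4Δ to stable)
t=1 Δ0: w0=0 w1=1 w7=1 w2=1 clk=1 w4=1 w6=0
  Δ1: clk:1→0
  (1Δ to stable)
t=2 Δ0: w0=0 w1=1 w7=1 w2=1 clk=0 w4=1 w6=0
  Δ1: clk:0→1
  Δ2: w0:0→1
  Δ3: w2:1→0
  Δ4: w1:1→0
  (4Δ to stable)
t=3 Δ0: w0=1 w1=0 w7=1 w2=0 clk=1 w4=1 w6=0
  Δ1: clk:1→0
  (1Δ to stable)
t=4 Δ0: w0=1 w1=0 w7=1 w2=0 clk=0 w4=1 w6=0
  Δ1: clk:0→1
  Δ2: w0:1→0
  Δ3: w2:0→1
  Δ4: w1:0→1
  (4Δ to stable)
t=5 Δ0: w0=0 w1=1 w7=1 w2=1 clk=1 w4=1 w6=0
  Δ1: clk:1→0
  (1Δ to stable)
t=6 Δ0: w0=0 w1=1 w7=1 w2=1 clk=0 w4=1 w6=0
  Δ1: clk:0→1
  Δ2: w0:0→1
  Δ3: w2:1→0
  Δ4: w1:1→0
  (4Δ to stable)
t=7 Δ0: w0=1 w1=0 w7=1 w2=0 clk=1 w4=1 w6=0
  Δ1: clk:1→0
  (1Δ to stable)
t=8 Δ0: w0=1 w1=0 w7=1 w2=0 clk=0 w4=1 w6=0
  Δ1: clk:0→1
  Δ2: w0:1→0
  Δ3: w2:0→1
  Δ4: w1:0→1
  (4Δ to stable)
t=9 Δ0: w0=0 w1=1 w7=1 w2=1 clk=1 w4=1 w6=0
  Δ1: clk:1→0
  (1Δ to stable)
t=10 Δ0: w0=0 w1=1 w7=1 w2=1 clk=0 w4=1 w6=0
  Δ1: clk:0→1
  Δ2: w0:0→1
  Δ3: w2:1→0
  Δ4: w1:1→0
  (4Δ to stable)
t=11 Δ0: w0=1 w1=0 w7=1 w2=0 clk=1 w4=1 w6=0
  Δ1: clk:1→0
  (1Δ to stable)
t=12 Δ0: w0=1 w1=0 w7=1 w2=0 clk=0 w4=1 w6=0
  Δ1: clk:0→1
  Δ2: w0:1→0
  Δ3: w2:0→1
  Δ4: w1:0→1
  (4Δ to stable)

1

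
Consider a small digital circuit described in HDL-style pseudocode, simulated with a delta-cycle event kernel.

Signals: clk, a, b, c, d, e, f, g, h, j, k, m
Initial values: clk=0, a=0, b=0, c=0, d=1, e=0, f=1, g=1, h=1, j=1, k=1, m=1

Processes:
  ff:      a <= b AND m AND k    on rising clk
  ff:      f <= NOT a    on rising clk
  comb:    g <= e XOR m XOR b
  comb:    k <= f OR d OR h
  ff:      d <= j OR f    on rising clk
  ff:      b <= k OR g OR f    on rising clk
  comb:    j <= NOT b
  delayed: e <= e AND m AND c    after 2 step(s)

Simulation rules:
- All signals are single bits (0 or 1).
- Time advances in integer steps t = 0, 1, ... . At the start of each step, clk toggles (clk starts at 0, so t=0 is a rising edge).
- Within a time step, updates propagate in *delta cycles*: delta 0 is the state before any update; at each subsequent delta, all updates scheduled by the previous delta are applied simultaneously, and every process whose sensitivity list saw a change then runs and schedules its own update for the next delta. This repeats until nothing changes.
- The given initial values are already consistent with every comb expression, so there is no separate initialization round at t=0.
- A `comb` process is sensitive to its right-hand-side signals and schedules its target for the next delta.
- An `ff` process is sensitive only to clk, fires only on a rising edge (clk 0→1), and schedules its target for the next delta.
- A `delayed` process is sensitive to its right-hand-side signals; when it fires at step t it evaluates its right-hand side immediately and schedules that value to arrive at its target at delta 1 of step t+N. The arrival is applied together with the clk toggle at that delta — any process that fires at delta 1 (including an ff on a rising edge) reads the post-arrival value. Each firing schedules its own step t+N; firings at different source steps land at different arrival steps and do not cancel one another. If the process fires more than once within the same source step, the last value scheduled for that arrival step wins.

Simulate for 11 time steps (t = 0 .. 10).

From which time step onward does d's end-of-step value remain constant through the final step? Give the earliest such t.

6

t0.Δ0 h=1 j=1 a=0 clk=0 f=1 d=1 c=0 e=0 k=1 m=1 b=0 g=1
t0.Δ1 h=1 j=1 a=0 clk=1 f=1 d=1 c=0 e=0 k=1 m=1 b=0 g=1
t0.Δ2 h=1 j=1 a=0 clk=1 f=1 d=1 c=0 e=0 k=1 m=1 b=1 g=1
t0.Δ3 h=1 j=0 a=0 clk=1 f=1 d=1 c=0 e=0 k=1 m=1 b=1 g=0
t1.Δ0 h=1 j=0 a=0 clk=1 f=1 d=1 c=0 e=0 k=1 m=1 b=1 g=0
t1.Δ1 h=1 j=0 a=0 clk=0 f=1 d=1 c=0 e=0 k=1 m=1 b=1 g=0
t2.Δ0 h=1 j=0 a=0 clk=0 f=1 d=1 c=0 e=0 k=1 m=1 b=1 g=0
t2.Δ1 h=1 j=0 a=0 clk=1 f=1 d=1 c=0 e=0 k=1 m=1 b=1 g=0
t2.Δ2 h=1 j=0 a=1 clk=1 f=1 d=1 c=0 e=0 k=1 m=1 b=1 g=0
t3.Δ0 h=1 j=0 a=1 clk=1 f=1 d=1 c=0 e=0 k=1 m=1 b=1 g=0
t3.Δ1 h=1 j=0 a=1 clk=0 f=1 d=1 c=0 e=0 k=1 m=1 b=1 g=0
t4.Δ0 h=1 j=0 a=1 clk=0 f=1 d=1 c=0 e=0 k=1 m=1 b=1 g=0
t4.Δ1 h=1 j=0 a=1 clk=1 f=1 d=1 c=0 e=0 k=1 m=1 b=1 g=0
t4.Δ2 h=1 j=0 a=1 clk=1 f=0 d=1 c=0 e=0 k=1 m=1 b=1 g=0
t5.Δ0 h=1 j=0 a=1 clk=1 f=0 d=1 c=0 e=0 k=1 m=1 b=1 g=0
t5.Δ1 h=1 j=0 a=1 clk=0 f=0 d=1 c=0 e=0 k=1 m=1 b=1 g=0
t6.Δ0 h=1 j=0 a=1 clk=0 f=0 d=1 c=0 e=0 k=1 m=1 b=1 g=0
t6.Δ1 h=1 j=0 a=1 clk=1 f=0 d=1 c=0 e=0 k=1 m=1 b=1 g=0
t6.Δ2 h=1 j=0 a=1 clk=1 f=0 d=0 c=0 e=0 k=1 m=1 b=1 g=0
t7.Δ0 h=1 j=0 a=1 clk=1 f=0 d=0 c=0 e=0 k=1 m=1 b=1 g=0
t7.Δ1 h=1 j=0 a=1 clk=0 f=0 d=0 c=0 e=0 k=1 m=1 b=1 g=0
t8.Δ0 h=1 j=0 a=1 clk=0 f=0 d=0 c=0 e=0 k=1 m=1 b=1 g=0
t8.Δ1 h=1 j=0 a=1 clk=1 f=0 d=0 c=0 e=0 k=1 m=1 b=1 g=0
t9.Δ0 h=1 j=0 a=1 clk=1 f=0 d=0 c=0 e=0 k=1 m=1 b=1 g=0
t9.Δ1 h=1 j=0 a=1 clk=0 f=0 d=0 c=0 e=0 k=1 m=1 b=1 g=0
t10.Δ0 h=1 j=0 a=1 clk=0 f=0 d=0 c=0 e=0 k=1 m=1 b=1 g=0
t10.Δ1 h=1 j=0 a=1 clk=1 f=0 d=0 c=0 e=0 k=1 m=1 b=1 g=0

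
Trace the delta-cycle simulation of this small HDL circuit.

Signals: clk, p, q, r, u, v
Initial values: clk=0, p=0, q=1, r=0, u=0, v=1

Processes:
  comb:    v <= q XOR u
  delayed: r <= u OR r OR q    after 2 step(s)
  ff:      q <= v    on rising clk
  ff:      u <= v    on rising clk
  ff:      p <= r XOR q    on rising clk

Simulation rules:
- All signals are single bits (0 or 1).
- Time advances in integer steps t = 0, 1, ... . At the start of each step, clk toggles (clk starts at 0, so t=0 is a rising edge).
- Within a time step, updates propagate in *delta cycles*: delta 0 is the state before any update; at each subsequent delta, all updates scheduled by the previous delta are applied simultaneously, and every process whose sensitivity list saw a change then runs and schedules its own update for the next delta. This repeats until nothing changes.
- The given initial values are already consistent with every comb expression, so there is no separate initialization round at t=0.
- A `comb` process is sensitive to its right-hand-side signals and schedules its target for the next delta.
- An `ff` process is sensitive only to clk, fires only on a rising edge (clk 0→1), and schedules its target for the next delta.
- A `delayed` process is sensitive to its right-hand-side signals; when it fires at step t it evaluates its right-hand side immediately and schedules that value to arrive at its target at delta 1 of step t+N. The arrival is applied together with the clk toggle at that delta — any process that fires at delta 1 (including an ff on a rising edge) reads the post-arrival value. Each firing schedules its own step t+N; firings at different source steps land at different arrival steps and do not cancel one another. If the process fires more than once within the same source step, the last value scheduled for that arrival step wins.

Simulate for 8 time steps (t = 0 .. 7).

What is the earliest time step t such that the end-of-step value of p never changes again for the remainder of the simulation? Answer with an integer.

t0.Δ0 r=0 u=0 v=1 clk=0 q=1 p=0
t0.Δ1 r=0 u=0 v=1 clk=1 q=1 p=0
t0.Δ2 r=0 u=1 v=1 clk=1 q=1 p=1
t0.Δ3 r=0 u=1 v=0 clk=1 q=1 p=1
t1.Δ0 r=0 u=1 v=0 clk=1 q=1 p=1
t1.Δ1 r=0 u=1 v=0 clk=0 q=1 p=1
t2.Δ0 r=0 u=1 v=0 clk=0 q=1 p=1
t2.Δ1 r=1 u=1 v=0 clk=1 q=1 p=1
t2.Δ2 r=1 u=0 v=0 clk=1 q=0 p=0
t3.Δ0 r=1 u=0 v=0 clk=1 q=0 p=0
t3.Δ1 r=1 u=0 v=0 clk=0 q=0 p=0
t4.Δ0 r=1 u=0 v=0 clk=0 q=0 p=0
t4.Δ1 r=1 u=0 v=0 clk=1 q=0 p=0
t4.Δ2 r=1 u=0 v=0 clk=1 q=0 p=1
t5.Δ0 r=1 u=0 v=0 clk=1 q=0 p=1
t5.Δ1 r=1 u=0 v=0 clk=0 q=0 p=1
t6.Δ0 r=1 u=0 v=0 clk=0 q=0 p=1
t6.Δ1 r=1 u=0 v=0 clk=1 q=0 p=1
t7.Δ0 r=1 u=0 v=0 clk=1 q=0 p=1
t7.Δ1 r=1 u=0 v=0 clk=0 q=0 p=1

4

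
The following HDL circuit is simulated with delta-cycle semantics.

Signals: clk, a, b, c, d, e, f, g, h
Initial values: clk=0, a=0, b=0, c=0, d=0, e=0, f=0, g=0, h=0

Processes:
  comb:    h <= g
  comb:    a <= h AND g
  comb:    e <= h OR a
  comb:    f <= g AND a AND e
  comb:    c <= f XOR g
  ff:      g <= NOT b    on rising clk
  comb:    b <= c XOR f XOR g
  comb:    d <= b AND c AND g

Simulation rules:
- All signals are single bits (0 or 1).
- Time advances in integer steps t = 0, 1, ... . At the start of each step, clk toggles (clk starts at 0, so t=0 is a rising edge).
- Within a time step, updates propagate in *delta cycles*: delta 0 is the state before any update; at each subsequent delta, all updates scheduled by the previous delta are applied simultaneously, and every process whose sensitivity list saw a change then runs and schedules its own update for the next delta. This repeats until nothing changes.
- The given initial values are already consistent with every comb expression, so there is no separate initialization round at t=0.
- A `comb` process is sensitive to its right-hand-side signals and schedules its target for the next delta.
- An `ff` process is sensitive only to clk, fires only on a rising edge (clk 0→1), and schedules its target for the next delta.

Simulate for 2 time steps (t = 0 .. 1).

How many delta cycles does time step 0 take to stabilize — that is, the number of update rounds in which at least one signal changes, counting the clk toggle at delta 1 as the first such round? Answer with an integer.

[bits: e,d,clk,c,f,g,b,a,h]
t=0: Δ0=000000000 Δ1=001000000 Δ2=001001000 Δ3=001101101 Δ4=111101011 Δ5=101111011 Δ6=101011111 Δ7=101011011 | 7Δ
t=1: Δ0=101011011 Δ1=100011011 | 1Δ

7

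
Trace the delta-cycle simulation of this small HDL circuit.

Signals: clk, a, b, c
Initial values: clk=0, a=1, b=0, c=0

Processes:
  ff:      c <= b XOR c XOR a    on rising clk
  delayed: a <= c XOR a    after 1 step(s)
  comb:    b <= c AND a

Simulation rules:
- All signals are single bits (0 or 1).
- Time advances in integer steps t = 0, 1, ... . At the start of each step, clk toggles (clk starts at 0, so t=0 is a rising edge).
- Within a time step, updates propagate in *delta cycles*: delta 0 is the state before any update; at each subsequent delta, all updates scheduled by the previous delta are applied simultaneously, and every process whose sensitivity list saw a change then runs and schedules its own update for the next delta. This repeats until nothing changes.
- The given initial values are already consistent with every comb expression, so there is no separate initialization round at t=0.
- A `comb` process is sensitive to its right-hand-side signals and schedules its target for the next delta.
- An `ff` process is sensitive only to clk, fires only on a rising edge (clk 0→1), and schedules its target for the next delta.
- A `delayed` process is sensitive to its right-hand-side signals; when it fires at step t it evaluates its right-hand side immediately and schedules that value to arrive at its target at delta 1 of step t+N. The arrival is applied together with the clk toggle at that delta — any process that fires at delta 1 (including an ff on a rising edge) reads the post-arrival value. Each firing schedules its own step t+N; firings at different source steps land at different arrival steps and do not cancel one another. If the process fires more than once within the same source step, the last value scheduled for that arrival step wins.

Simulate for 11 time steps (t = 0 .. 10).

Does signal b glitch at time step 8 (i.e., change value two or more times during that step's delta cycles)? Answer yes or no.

no

[bits: a,b,c,clk]
t=0: Δ0=1000 Δ1=1001 Δ2=1011 Δ3=1111 | 3Δ
t=1: Δ0=1111 Δ1=0110 Δ2=0010 | 2Δ
t=2: Δ0=0010 Δ1=1011 Δ2=1101 Δ3=1001 | 3Δ
t=3: Δ0=1001 Δ1=1000 | 1Δ
t=4: Δ0=1000 Δ1=1001 Δ2=1011 Δ3=1111 | 3Δ
t=5: Δ0=1111 Δ1=0110 Δ2=0010 | 2Δ
t=6: Δ0=0010 Δ1=1011 Δ2=1101 Δ3=1001 | 3Δ
t=7: Δ0=1001 Δ1=1000 | 1Δ
t=8: Δ0=1000 Δ1=1001 Δ2=1011 Δ3=1111 | 3Δ
t=9: Δ0=1111 Δ1=0110 Δ2=0010 | 2Δ
t=10: Δ0=0010 Δ1=1011 Δ2=1101 Δ3=1001 | 3Δ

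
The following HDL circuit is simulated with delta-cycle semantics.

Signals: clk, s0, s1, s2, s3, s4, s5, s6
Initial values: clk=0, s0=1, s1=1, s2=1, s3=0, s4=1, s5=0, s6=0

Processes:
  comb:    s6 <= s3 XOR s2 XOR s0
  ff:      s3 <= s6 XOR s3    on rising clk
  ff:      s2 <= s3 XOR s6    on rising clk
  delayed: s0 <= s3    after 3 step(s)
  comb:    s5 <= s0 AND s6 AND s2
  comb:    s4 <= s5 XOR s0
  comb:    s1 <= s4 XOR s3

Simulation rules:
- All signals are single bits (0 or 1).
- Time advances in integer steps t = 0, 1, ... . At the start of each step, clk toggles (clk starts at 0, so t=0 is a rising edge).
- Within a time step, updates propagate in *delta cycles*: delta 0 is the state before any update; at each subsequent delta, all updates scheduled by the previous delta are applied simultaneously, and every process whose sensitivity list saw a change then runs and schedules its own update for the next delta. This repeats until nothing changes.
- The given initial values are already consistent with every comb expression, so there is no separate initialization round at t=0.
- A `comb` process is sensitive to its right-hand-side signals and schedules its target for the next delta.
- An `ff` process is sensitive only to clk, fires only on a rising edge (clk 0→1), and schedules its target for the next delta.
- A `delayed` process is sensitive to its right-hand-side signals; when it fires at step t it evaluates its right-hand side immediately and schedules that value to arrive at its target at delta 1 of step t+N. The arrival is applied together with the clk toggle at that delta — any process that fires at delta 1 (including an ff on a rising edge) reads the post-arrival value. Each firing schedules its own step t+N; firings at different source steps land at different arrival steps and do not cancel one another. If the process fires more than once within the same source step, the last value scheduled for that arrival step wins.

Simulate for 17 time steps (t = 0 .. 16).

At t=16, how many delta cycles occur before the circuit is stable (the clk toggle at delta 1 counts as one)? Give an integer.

[bits: s1,s2,s6,s0,s3,s4,s5,clk]
t=0: Δ0=11010100 Δ1=11010101 Δ2=10010101 Δ3=10110101 | 3Δ
t=1: Δ0=10110101 Δ1=10110100 | 1Δ
t=2: Δ0=10110100 Δ1=10110101 Δ2=11111101 Δ3=01111111 Δ4=01111011 Δ5=11111011 | 5Δ
t=3: Δ0=11111011 Δ1=11111010 | 1Δ
t=4: Δ0=11111010 Δ1=11111011 Δ2=10110011 Δ3=00110001 Δ4=00110101 Δ5=10110101 | 5Δ
t=5: Δ0=10110101 Δ1=10110100 | 1Δ
t=6: Δ0=10110100 Δ1=10110101 Δ2=11111101 Δ3=01111111 Δ4=01111011 Δ5=11111011 | 5Δ
t=7: Δ0=11111011 Δ1=11101010 Δ2=11001100 Δ3=01001000 Δ4=11001000 | 4Δ
t=8: Δ0=11001000 Δ1=11001001 | 1Δ
t=9: Δ0=11001001 Δ1=11011000 Δ2=11111100 Δ3=01111110 Δ4=01111010 Δ5=11111010 | 5Δ
t=10: Δ0=11111010 Δ1=11111011 Δ2=10110011 Δ3=00110001 Δ4=00110101 Δ5=10110101 | 5Δ
t=11: Δ0=10110101 Δ1=10110100 | 1Δ
t=12: Δ0=10110100 Δ1=10110101 Δ2=11111101 Δ3=01111111 Δ4=01111011 Δ5=11111011 | 5Δ
t=13: Δ0=11111011 Δ1=11101010 Δ2=11001100 Δ3=01001000 Δ4=11001000 | 4Δ
t=14: Δ0=11001000 Δ1=11001001 | 1Δ
t=15: Δ0=11001001 Δ1=11011000 Δ2=11111100 Δ3=01111110 Δ4=01111010 Δ5=11111010 | 5Δ
t=16: Δ0=11111010 Δ1=11111011 Δ2=10110011 Δ3=00110001 Δ4=00110101 Δ5=10110101 | 5Δ

5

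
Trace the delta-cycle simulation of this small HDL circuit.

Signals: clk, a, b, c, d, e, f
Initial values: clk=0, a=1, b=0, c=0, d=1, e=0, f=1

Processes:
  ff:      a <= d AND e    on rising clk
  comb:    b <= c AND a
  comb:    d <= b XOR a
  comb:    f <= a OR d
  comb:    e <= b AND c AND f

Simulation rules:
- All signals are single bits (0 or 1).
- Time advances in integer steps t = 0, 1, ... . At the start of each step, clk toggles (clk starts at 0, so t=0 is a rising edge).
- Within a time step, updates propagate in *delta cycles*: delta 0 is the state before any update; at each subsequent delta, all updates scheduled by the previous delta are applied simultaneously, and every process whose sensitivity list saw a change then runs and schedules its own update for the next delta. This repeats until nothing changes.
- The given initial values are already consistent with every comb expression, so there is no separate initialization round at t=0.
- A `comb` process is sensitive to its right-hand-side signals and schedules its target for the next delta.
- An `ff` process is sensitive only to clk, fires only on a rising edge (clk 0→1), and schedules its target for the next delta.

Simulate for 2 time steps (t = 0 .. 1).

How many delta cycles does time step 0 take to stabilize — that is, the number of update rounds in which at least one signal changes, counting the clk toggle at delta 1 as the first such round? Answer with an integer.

[bits: clk,b,c,f,e,a,d]
t=0: Δ0=0001011 Δ1=1001011 Δ2=1001001 Δ3=1001000 Δ4=1000000 | 4Δ
t=1: Δ0=1000000 Δ1=0000000 | 1Δ

4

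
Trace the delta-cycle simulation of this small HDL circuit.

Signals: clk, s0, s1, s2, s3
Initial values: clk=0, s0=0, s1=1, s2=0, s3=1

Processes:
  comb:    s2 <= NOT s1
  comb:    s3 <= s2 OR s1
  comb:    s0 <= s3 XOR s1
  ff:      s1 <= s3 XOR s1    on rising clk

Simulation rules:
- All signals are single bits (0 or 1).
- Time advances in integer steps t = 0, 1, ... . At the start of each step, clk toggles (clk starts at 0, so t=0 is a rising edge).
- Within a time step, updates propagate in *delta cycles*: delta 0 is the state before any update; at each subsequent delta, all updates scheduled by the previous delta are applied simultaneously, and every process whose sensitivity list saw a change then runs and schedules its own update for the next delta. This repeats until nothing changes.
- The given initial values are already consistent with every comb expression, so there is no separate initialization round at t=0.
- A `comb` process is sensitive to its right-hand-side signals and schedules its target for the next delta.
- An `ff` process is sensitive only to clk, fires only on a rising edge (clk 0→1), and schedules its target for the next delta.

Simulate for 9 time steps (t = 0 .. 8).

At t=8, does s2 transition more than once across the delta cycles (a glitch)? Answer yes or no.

[bits: s3,clk,s1,s0,s2]
t=0: Δ0=10100 Δ1=11100 Δ2=11000 Δ3=01011 Δ4=11001 Δ5=11011 | 5Δ
t=1: Δ0=11011 Δ1=10011 | 1Δ
t=2: Δ0=10011 Δ1=11011 Δ2=11111 Δ3=11100 | 3Δ
t=3: Δ0=11100 Δ1=10100 | 1Δ
t=4: Δ0=10100 Δ1=11100 Δ2=11000 Δ3=01011 Δ4=11001 Δ5=11011 | 5Δ
t=5: Δ0=11011 Δ1=10011 | 1Δ
t=6: Δ0=10011 Δ1=11011 Δ2=11111 Δ3=11100 | 3Δ
t=7: Δ0=11100 Δ1=10100 | 1Δ
t=8: Δ0=10100 Δ1=11100 Δ2=11000 Δ3=01011 Δ4=11001 Δ5=11011 | 5Δ

no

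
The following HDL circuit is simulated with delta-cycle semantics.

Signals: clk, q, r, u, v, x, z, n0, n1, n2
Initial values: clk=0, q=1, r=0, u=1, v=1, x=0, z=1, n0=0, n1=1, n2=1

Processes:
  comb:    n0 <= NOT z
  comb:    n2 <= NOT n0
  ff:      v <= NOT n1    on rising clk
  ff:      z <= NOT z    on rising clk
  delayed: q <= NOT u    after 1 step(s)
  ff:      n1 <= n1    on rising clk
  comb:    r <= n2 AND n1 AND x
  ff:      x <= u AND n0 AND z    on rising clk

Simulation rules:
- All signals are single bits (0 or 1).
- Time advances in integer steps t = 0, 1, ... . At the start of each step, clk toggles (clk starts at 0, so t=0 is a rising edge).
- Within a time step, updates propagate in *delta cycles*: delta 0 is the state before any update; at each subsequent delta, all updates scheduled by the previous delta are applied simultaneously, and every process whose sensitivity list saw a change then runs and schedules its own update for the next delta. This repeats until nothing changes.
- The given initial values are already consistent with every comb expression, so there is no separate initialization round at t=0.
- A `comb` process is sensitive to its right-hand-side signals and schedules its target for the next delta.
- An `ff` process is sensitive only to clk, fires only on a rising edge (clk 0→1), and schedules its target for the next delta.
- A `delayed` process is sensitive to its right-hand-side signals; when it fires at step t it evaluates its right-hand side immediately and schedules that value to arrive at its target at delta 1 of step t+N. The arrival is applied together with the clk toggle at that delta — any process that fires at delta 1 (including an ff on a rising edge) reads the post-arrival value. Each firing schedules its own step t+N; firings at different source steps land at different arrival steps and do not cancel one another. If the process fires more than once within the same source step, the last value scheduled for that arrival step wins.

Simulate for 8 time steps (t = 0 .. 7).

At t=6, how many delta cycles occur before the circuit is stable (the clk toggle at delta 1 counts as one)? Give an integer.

t0.Δ0 u=1 n1=1 z=1 n2=1 r=0 x=0 v=1 n0=0 clk=0 q=1
t0.Δ1 u=1 n1=1 z=1 n2=1 r=0 x=0 v=1 n0=0 clk=1 q=1
t0.Δ2 u=1 n1=1 z=0 n2=1 r=0 x=0 v=0 n0=0 clk=1 q=1
t0.Δ3 u=1 n1=1 z=0 n2=1 r=0 x=0 v=0 n0=1 clk=1 q=1
t0.Δ4 u=1 n1=1 z=0 n2=0 r=0 x=0 v=0 n0=1 clk=1 q=1
t1.Δ0 u=1 n1=1 z=0 n2=0 r=0 x=0 v=0 n0=1 clk=1 q=1
t1.Δ1 u=1 n1=1 z=0 n2=0 r=0 x=0 v=0 n0=1 clk=0 q=1
t2.Δ0 u=1 n1=1 z=0 n2=0 r=0 x=0 v=0 n0=1 clk=0 q=1
t2.Δ1 u=1 n1=1 z=0 n2=0 r=0 x=0 v=0 n0=1 clk=1 q=1
t2.Δ2 u=1 n1=1 z=1 n2=0 r=0 x=0 v=0 n0=1 clk=1 q=1
t2.Δ3 u=1 n1=1 z=1 n2=0 r=0 x=0 v=0 n0=0 clk=1 q=1
t2.Δ4 u=1 n1=1 z=1 n2=1 r=0 x=0 v=0 n0=0 clk=1 q=1
t3.Δ0 u=1 n1=1 z=1 n2=1 r=0 x=0 v=0 n0=0 clk=1 q=1
t3.Δ1 u=1 n1=1 z=1 n2=1 r=0 x=0 v=0 n0=0 clk=0 q=1
t4.Δ0 u=1 n1=1 z=1 n2=1 r=0 x=0 v=0 n0=0 clk=0 q=1
t4.Δ1 u=1 n1=1 z=1 n2=1 r=0 x=0 v=0 n0=0 clk=1 q=1
t4.Δ2 u=1 n1=1 z=0 n2=1 r=0 x=0 v=0 n0=0 clk=1 q=1
t4.Δ3 u=1 n1=1 z=0 n2=1 r=0 x=0 v=0 n0=1 clk=1 q=1
t4.Δ4 u=1 n1=1 z=0 n2=0 r=0 x=0 v=0 n0=1 clk=1 q=1
t5.Δ0 u=1 n1=1 z=0 n2=0 r=0 x=0 v=0 n0=1 clk=1 q=1
t5.Δ1 u=1 n1=1 z=0 n2=0 r=0 x=0 v=0 n0=1 clk=0 q=1
t6.Δ0 u=1 n1=1 z=0 n2=0 r=0 x=0 v=0 n0=1 clk=0 q=1
t6.Δ1 u=1 n1=1 z=0 n2=0 r=0 x=0 v=0 n0=1 clk=1 q=1
t6.Δ2 u=1 n1=1 z=1 n2=0 r=0 x=0 v=0 n0=1 clk=1 q=1
t6.Δ3 u=1 n1=1 z=1 n2=0 r=0 x=0 v=0 n0=0 clk=1 q=1
t6.Δ4 u=1 n1=1 z=1 n2=1 r=0 x=0 v=0 n0=0 clk=1 q=1
t7.Δ0 u=1 n1=1 z=1 n2=1 r=0 x=0 v=0 n0=0 clk=1 q=1
t7.Δ1 u=1 n1=1 z=1 n2=1 r=0 x=0 v=0 n0=0 clk=0 q=1

4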